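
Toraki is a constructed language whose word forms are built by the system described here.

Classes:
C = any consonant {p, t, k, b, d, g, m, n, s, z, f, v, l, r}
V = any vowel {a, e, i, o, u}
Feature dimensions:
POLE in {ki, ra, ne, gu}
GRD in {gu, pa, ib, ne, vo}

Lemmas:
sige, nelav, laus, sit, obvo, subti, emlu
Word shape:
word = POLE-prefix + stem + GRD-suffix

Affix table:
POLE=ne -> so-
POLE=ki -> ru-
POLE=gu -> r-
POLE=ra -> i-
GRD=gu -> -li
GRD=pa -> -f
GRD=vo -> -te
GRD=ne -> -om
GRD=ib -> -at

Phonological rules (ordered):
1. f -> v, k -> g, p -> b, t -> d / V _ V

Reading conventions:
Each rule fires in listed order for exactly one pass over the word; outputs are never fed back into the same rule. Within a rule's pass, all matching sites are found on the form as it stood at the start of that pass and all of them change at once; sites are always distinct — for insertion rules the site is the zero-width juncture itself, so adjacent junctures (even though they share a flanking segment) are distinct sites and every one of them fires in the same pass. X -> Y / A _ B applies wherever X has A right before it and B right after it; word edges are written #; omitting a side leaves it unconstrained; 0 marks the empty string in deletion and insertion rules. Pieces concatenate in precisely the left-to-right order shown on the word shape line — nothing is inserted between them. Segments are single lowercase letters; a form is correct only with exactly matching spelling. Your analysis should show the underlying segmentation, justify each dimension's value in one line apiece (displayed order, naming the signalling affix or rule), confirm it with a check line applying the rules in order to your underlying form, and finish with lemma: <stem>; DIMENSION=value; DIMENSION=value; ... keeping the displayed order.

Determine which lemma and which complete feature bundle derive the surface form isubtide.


underlying: i-subti-te
POLE=ra - signalled by the affix i-
GRD=vo - signalled by the affix -te
check: isubtite -> isubtide
lemma: subti; POLE=ra; GRD=vo


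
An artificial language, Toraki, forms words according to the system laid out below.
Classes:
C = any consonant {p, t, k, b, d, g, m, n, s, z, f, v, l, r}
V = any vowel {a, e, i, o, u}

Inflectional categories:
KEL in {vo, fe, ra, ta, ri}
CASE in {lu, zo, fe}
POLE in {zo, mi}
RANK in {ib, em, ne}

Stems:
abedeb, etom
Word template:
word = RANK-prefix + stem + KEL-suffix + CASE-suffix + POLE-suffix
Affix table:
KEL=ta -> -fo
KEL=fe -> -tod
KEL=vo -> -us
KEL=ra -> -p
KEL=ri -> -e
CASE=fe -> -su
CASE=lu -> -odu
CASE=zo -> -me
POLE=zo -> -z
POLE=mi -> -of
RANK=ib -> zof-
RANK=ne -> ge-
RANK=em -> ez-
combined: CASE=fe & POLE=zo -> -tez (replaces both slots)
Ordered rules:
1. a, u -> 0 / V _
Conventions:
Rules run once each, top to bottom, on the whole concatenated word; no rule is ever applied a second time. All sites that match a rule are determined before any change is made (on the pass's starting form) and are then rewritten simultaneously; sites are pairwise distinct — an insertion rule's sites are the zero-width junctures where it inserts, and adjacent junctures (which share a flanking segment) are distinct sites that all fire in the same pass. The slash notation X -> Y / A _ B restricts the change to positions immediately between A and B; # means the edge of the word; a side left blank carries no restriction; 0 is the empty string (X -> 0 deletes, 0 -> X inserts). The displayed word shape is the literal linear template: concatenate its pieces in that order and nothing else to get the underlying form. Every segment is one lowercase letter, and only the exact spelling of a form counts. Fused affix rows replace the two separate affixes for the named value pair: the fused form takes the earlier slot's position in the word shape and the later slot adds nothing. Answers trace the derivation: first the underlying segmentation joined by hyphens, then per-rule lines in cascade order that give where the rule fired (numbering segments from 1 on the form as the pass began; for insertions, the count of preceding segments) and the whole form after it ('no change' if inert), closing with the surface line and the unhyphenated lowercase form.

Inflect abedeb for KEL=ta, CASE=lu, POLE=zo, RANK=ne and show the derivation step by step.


underlying: ge-abedeb-fo-odu-z
1. a, u -> 0 / V _: fires at position(s) 3: gebedebfooduz
surface: gebedebfooduz


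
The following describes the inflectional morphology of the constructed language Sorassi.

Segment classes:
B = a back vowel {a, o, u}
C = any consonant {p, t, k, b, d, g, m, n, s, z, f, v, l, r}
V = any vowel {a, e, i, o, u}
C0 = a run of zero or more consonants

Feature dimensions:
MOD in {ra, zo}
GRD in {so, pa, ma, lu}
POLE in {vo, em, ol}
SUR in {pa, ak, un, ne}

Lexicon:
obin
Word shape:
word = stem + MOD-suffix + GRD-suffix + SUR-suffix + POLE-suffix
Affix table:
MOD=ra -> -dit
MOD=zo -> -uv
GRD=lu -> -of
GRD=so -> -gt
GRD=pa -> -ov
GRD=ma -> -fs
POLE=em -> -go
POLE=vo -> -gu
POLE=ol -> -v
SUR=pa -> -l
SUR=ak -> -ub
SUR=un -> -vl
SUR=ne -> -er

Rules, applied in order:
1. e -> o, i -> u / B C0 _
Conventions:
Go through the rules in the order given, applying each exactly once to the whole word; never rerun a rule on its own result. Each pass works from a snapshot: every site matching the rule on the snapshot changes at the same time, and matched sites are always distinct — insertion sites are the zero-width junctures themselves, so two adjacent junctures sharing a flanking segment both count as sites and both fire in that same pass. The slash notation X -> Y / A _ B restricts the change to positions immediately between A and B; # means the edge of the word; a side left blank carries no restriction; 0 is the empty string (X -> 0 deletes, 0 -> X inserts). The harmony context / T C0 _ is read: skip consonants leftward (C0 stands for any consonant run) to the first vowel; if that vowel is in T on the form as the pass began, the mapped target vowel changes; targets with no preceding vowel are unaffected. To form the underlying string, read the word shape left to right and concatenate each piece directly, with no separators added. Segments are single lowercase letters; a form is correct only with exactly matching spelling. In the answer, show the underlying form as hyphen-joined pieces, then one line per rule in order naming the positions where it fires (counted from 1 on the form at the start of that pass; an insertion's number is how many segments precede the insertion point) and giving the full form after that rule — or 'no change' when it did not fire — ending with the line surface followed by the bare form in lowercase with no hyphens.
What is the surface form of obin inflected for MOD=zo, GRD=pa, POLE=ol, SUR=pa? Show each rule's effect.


underlying: obin-uv-ov-l-v
1. e -> o, i -> u / B C0 _: fires at position(s) 3: obunuvovlv
surface: obunuvovlv


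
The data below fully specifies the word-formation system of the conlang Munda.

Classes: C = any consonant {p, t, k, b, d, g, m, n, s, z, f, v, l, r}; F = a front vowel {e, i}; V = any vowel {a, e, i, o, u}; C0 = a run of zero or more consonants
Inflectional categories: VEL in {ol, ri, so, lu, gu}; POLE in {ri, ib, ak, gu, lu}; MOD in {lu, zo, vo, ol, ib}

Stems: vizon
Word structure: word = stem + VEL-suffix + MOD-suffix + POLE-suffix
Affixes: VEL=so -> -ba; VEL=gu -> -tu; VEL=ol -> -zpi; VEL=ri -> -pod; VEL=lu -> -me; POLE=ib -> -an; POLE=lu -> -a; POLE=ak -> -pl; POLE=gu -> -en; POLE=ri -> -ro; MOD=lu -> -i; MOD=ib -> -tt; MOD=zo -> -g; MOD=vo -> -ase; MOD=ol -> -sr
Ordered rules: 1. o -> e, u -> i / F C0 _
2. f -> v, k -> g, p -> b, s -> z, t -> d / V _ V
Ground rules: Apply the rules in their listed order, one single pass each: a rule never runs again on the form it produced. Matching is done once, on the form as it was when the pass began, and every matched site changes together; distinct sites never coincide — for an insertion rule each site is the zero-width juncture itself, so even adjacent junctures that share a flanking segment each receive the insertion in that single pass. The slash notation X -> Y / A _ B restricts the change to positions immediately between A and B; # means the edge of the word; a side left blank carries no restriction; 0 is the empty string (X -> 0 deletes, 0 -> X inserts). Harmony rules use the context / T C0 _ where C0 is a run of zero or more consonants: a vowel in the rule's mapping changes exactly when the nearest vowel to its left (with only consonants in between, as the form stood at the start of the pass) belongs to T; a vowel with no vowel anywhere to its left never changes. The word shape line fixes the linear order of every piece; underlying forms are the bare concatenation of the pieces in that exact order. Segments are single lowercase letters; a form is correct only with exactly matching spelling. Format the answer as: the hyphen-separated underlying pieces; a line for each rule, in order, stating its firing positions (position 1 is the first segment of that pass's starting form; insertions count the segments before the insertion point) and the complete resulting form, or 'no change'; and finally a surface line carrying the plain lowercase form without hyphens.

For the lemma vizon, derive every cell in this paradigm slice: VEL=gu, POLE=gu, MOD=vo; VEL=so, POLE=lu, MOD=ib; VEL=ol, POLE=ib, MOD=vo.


cell VEL=gu, POLE=gu, MOD=vo:
underlying: vizon-tu-ase-en
1. o -> e, u -> i / F C0 _: fires at position(s) 4: vizentuaseen
2. f -> v, k -> g, p -> b, s -> z, t -> d / V _ V: fires at position(s) 9: vizentuazeen
surface: vizentuazeen

cell VEL=so, POLE=lu, MOD=ib:
underlying: vizon-ba-tt-a
1. o -> e, u -> i / F C0 _: fires at position(s) 4: vizenbatta
2. f -> v, k -> g, p -> b, s -> z, t -> d / V _ V: no change
surface: vizenbatta

cell VEL=ol, POLE=ib, MOD=vo:
underlying: vizon-zpi-ase-an
1. o -> e, u -> i / F C0 _: fires at position(s) 4: vizenzpiasean
2. f -> v, k -> g, p -> b, s -> z, t -> d / V _ V: fires at position(s) 10: vizenzpiazean
surface: vizenzpiazean


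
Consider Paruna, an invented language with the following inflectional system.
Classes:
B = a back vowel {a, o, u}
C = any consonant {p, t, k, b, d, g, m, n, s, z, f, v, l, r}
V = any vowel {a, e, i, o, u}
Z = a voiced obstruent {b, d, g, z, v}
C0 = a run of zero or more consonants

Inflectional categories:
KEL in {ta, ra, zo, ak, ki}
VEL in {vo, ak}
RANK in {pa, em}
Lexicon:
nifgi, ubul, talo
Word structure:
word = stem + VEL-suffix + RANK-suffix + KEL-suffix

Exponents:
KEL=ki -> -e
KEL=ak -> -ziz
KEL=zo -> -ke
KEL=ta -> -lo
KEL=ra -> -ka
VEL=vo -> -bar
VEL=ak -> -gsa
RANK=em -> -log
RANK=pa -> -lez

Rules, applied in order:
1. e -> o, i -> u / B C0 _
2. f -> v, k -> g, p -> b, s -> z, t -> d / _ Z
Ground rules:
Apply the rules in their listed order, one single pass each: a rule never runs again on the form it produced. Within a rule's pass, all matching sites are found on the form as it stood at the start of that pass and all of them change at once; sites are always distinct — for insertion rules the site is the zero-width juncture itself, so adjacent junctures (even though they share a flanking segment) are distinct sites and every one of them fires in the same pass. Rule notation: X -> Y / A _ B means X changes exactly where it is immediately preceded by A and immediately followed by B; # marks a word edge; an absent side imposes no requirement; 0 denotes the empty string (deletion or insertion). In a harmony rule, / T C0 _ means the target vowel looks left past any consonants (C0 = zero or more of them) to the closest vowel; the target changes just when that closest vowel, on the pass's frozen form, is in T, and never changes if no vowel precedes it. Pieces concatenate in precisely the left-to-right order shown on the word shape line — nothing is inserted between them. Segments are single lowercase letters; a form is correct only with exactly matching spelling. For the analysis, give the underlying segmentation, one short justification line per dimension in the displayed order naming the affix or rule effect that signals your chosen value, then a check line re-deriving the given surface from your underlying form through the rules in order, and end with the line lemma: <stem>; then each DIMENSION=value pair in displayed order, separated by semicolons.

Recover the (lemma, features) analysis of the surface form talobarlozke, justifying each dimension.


underlying: talo-bar-lez-ke
KEL=zo - signalled by the affix -ke
VEL=vo - signalled by the affix -bar
RANK=pa - signalled by the affix -lez
check: talobarlezke -> talobarlozke -> talobarlozke
lemma: talo; KEL=zo; VEL=vo; RANK=pa


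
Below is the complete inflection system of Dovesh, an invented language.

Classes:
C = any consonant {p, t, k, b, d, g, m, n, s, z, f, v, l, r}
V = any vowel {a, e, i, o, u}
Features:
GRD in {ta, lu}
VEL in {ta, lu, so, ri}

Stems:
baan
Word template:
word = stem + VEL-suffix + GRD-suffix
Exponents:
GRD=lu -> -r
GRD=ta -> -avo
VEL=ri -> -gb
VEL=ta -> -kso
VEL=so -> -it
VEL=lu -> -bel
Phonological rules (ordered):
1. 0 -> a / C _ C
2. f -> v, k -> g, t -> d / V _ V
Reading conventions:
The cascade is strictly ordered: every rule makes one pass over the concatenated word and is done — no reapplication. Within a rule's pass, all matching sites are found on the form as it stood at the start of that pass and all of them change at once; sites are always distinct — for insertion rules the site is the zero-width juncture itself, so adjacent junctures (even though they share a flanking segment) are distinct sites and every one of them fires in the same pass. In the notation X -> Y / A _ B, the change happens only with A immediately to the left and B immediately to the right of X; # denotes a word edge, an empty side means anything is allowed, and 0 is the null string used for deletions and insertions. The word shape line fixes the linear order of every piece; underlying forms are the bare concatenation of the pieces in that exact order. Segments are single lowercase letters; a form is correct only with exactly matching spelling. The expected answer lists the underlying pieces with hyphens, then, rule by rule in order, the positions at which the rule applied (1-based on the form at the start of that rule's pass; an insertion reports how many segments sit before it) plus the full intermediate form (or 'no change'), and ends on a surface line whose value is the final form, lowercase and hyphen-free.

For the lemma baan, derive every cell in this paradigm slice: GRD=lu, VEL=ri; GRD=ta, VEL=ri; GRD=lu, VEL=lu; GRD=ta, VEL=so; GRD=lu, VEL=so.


cell GRD=lu, VEL=ri:
underlying: baan-gb-r
1. 0 -> a / C _ C: inserts after position(s) 4, 5, 6: baanagabar
2. f -> v, k -> g, t -> d / V _ V: no change
surface: baanagabar

cell GRD=ta, VEL=ri:
underlying: baan-gb-avo
1. 0 -> a / C _ C: inserts after position(s) 4, 5: baanagabavo
2. f -> v, k -> g, t -> d / V _ V: no change
surface: baanagabavo

cell GRD=lu, VEL=lu:
underlying: baan-bel-r
1. 0 -> a / C _ C: inserts after position(s) 4, 7: baanabelar
2. f -> v, k -> g, t -> d / V _ V: no change
surface: baanabelar

cell GRD=ta, VEL=so:
underlying: baan-it-avo
1. 0 -> a / C _ C: no change
2. f -> v, k -> g, t -> d / V _ V: fires at position(s) 6: baanidavo
surface: baanidavo

cell GRD=lu, VEL=so:
underlying: baan-it-r
1. 0 -> a / C _ C: inserts after position(s) 6: baanitar
2. f -> v, k -> g, t -> d / V _ V: fires at position(s) 6: baanidar
surface: baanidar


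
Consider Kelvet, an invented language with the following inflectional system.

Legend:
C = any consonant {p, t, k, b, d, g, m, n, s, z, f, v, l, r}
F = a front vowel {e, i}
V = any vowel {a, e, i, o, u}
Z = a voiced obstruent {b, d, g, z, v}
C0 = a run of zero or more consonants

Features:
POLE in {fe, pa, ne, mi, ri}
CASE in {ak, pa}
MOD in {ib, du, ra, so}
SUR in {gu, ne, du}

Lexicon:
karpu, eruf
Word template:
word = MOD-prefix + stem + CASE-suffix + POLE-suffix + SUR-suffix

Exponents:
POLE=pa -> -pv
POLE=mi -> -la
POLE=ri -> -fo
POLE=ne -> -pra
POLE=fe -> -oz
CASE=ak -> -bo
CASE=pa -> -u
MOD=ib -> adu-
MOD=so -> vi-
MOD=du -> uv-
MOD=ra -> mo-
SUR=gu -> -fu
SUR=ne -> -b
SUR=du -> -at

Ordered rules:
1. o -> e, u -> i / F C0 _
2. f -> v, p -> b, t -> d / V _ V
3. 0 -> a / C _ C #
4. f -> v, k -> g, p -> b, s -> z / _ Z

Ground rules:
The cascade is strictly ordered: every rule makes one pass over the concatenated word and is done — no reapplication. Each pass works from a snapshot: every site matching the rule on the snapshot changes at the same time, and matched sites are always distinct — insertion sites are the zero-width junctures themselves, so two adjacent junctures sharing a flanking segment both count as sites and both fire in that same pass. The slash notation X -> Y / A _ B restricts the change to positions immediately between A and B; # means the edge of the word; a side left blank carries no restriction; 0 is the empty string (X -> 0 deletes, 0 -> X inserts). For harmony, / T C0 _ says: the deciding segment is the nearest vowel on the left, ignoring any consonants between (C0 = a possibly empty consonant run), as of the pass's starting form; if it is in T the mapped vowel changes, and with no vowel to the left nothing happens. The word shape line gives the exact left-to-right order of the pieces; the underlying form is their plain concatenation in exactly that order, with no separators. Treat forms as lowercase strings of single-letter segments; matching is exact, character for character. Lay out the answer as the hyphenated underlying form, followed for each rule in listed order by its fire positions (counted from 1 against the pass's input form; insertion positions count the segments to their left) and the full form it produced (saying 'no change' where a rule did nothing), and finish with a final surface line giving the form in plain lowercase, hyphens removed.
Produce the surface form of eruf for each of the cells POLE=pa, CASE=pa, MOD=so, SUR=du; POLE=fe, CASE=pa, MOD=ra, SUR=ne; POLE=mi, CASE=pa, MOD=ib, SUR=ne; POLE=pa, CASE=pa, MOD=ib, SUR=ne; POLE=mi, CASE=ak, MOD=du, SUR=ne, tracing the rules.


cell POLE=pa, CASE=pa, MOD=so, SUR=du:
underlying: vi-eruf-u-pv-at
1. o -> e, u -> i / F C0 _: fires at position(s) 5: vierifupvat
2. f -> v, p -> b, t -> d / V _ V: fires at position(s) 6: vierivupvat
3. 0 -> a / C _ C #: no change
4. f -> v, k -> g, p -> b, s -> z / _ Z: fires at position(s) 8: vierivubvat
surface: vierivubvat

cell POLE=fe, CASE=pa, MOD=ra, SUR=ne:
underlying: mo-eruf-u-oz-b
1. o -> e, u -> i / F C0 _: fires at position(s) 5: moerifuozb
2. f -> v, p -> b, t -> d / V _ V: fires at position(s) 6: moerivuozb
3. 0 -> a / C _ C #: inserts after position(s) 9: moerivuozab
4. f -> v, k -> g, p -> b, s -> z / _ Z: no change
surface: moerivuozab

cell POLE=mi, CASE=pa, MOD=ib, SUR=ne:
underlying: adu-eruf-u-la-b
1. o -> e, u -> i / F C0 _: fires at position(s) 6: aduerifulab
2. f -> v, p -> b, t -> d / V _ V: fires at position(s) 7: aduerivulab
3. 0 -> a / C _ C #: no change
4. f -> v, k -> g, p -> b, s -> z / _ Z: no change
surface: aduerivulab

cell POLE=pa, CASE=pa, MOD=ib, SUR=ne:
underlying: adu-eruf-u-pv-b
1. o -> e, u -> i / F C0 _: fires at position(s) 6: aduerifupvb
2. f -> v, p -> b, t -> d / V _ V: fires at position(s) 7: aduerivupvb
3. 0 -> a / C _ C #: inserts after position(s) 10: aduerivupvab
4. f -> v, k -> g, p -> b, s -> z / _ Z: fires at position(s) 9: aduerivubvab
surface: aduerivubvab

cell POLE=mi, CASE=ak, MOD=du, SUR=ne:
underlying: uv-eruf-bo-la-b
1. o -> e, u -> i / F C0 _: fires at position(s) 5: uverifbolab
2. f -> v, p -> b, t -> d / V _ V: no change
3. 0 -> a / C _ C #: no change
4. f -> v, k -> g, p -> b, s -> z / _ Z: fires at position(s) 6: uverivbolab
surface: uverivbolab


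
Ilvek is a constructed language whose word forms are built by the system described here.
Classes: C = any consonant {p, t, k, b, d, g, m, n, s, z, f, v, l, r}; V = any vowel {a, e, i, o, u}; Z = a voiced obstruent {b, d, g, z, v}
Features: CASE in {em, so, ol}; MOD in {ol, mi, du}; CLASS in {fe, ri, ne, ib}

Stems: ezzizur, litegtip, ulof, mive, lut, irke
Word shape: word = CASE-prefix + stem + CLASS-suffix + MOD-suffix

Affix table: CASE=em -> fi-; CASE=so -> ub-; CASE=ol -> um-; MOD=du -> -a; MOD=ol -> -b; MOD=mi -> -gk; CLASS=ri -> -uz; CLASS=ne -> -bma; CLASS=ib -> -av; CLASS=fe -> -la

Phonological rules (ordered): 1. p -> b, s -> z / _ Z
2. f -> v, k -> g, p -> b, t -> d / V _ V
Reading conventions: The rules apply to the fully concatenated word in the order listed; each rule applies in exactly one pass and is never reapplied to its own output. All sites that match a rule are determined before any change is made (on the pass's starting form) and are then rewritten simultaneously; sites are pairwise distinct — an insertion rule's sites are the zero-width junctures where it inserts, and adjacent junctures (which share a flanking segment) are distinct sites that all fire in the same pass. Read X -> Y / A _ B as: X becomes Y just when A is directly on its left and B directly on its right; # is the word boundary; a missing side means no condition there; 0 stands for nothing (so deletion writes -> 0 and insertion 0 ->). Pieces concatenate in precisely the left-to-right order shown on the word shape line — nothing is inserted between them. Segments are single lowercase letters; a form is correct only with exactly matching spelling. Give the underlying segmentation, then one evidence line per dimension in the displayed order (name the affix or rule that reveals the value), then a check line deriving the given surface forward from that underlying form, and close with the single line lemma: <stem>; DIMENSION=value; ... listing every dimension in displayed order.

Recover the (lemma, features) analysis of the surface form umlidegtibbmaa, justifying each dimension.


underlying: um-litegtip-bma-a
CASE=ol - signalled by the affix um-
MOD=du - signalled by the affix -a
CLASS=ne - signalled by the affix -bma
check: umlitegtipbmaa -> umlitegtibbmaa -> umlidegtibbmaa
lemma: litegtip; CASE=ol; MOD=du; CLASS=ne


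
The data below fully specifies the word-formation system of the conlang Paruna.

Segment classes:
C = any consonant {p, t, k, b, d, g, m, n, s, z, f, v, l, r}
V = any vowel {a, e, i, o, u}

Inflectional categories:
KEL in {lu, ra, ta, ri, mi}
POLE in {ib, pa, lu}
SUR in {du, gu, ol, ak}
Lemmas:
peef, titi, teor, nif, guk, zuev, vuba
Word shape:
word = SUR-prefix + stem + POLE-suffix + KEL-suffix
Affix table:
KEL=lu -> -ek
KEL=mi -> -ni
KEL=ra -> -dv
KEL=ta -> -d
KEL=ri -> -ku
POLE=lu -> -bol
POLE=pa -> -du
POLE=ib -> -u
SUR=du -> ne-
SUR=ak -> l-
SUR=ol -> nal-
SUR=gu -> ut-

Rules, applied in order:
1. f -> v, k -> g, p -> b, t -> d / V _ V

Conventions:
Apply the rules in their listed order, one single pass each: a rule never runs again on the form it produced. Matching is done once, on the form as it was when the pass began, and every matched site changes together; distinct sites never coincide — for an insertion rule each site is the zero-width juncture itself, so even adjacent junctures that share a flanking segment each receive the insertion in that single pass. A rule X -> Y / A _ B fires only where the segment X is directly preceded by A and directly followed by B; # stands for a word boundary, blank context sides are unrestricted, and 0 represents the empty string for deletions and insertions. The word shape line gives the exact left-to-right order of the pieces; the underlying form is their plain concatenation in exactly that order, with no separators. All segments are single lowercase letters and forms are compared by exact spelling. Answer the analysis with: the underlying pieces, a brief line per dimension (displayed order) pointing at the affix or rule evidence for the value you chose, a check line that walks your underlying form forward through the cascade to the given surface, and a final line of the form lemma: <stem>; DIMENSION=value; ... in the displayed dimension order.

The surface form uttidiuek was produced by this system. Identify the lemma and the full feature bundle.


underlying: ut-titi-u-ek
KEL=lu - signalled by the affix -ek
POLE=ib - signalled by the affix -u
SUR=gu - signalled by the affix ut-
check: uttitiuek -> uttidiuek
lemma: titi; KEL=lu; POLE=ib; SUR=gu


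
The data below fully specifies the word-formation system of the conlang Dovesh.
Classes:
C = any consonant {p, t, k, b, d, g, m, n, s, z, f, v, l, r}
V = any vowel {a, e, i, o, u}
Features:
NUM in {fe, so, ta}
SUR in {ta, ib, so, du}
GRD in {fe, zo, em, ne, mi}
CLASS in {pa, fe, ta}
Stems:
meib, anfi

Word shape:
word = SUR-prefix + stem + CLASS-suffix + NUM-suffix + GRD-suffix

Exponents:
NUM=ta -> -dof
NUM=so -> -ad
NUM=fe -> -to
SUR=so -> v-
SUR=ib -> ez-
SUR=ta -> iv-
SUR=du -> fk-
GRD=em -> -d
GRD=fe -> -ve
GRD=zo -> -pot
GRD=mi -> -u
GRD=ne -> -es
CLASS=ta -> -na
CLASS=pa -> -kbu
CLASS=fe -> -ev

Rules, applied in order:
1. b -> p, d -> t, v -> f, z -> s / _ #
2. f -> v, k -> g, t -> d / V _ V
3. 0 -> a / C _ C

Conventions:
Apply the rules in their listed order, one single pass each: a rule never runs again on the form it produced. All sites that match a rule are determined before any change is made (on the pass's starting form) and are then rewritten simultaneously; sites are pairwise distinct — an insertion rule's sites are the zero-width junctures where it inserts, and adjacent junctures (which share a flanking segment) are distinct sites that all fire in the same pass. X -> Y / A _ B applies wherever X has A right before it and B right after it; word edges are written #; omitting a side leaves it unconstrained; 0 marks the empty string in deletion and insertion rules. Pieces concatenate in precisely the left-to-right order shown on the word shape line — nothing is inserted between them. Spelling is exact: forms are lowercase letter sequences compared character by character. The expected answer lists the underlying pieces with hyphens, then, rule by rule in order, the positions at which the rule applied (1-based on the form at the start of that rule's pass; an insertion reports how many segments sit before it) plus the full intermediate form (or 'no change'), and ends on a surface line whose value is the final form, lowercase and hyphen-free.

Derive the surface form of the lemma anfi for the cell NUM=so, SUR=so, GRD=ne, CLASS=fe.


underlying: v-anfi-ev-ad-es
1. b -> p, d -> t, v -> f, z -> s / _ #: no change
2. f -> v, k -> g, t -> d / V _ V: no change
3. 0 -> a / C _ C: inserts after position(s) 3: vanafievades
surface: vanafievades


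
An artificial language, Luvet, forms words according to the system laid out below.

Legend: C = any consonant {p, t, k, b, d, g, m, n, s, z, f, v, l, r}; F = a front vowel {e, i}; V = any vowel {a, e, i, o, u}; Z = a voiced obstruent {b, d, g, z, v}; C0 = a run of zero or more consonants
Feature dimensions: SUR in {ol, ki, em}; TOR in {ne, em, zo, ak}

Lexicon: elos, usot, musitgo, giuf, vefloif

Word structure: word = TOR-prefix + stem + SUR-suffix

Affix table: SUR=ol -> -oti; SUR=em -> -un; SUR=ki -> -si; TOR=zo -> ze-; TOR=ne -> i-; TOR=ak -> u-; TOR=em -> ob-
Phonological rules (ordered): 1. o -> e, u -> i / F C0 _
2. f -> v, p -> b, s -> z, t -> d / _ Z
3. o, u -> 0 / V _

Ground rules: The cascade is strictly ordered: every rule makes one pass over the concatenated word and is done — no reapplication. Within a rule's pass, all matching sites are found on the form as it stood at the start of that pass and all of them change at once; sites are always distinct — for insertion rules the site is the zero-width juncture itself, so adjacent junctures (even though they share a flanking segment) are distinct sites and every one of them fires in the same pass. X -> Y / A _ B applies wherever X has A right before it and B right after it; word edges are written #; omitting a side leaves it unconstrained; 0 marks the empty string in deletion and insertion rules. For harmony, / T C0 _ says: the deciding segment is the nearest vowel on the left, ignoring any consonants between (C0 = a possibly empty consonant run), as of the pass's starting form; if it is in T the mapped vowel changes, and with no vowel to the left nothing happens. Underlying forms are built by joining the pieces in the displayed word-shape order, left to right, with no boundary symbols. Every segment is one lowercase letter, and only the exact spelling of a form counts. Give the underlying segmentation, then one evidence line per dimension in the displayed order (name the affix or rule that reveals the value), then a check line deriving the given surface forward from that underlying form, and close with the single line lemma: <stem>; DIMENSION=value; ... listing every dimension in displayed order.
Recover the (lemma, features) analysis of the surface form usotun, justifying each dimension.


underlying: u-usot-un
SUR=em - signalled by the affix -un
TOR=ak - signalled by the affix u-
check: uusotun -> uusotun -> uusotun -> usotun
lemma: usot; SUR=em; TOR=ak


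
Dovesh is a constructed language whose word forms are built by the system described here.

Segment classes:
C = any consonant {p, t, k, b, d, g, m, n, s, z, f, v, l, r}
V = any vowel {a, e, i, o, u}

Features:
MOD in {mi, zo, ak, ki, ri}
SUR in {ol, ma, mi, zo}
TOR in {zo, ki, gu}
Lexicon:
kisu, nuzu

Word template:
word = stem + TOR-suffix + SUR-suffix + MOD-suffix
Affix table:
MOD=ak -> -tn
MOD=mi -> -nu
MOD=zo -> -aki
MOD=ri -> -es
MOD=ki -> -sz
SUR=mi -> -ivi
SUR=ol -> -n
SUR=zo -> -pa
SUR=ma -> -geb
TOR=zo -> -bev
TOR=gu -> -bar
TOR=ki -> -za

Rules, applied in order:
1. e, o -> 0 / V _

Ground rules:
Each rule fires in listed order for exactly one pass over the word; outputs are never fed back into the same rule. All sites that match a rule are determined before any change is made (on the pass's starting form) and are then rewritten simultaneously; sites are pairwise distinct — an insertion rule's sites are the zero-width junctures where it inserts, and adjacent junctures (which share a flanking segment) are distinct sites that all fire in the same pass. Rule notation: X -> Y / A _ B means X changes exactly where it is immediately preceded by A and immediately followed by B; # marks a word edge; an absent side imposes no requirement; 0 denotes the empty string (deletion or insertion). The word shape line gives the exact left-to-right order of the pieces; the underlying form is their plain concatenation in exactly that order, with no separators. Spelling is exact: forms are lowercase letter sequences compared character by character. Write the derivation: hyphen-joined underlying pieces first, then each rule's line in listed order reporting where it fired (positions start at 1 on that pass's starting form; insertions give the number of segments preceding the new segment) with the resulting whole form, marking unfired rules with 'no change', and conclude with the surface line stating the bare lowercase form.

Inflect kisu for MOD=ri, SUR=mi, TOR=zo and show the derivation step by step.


underlying: kisu-bev-ivi-es
1. e, o -> 0 / V _: fires at position(s) 11: kisubevivis
surface: kisubevivis


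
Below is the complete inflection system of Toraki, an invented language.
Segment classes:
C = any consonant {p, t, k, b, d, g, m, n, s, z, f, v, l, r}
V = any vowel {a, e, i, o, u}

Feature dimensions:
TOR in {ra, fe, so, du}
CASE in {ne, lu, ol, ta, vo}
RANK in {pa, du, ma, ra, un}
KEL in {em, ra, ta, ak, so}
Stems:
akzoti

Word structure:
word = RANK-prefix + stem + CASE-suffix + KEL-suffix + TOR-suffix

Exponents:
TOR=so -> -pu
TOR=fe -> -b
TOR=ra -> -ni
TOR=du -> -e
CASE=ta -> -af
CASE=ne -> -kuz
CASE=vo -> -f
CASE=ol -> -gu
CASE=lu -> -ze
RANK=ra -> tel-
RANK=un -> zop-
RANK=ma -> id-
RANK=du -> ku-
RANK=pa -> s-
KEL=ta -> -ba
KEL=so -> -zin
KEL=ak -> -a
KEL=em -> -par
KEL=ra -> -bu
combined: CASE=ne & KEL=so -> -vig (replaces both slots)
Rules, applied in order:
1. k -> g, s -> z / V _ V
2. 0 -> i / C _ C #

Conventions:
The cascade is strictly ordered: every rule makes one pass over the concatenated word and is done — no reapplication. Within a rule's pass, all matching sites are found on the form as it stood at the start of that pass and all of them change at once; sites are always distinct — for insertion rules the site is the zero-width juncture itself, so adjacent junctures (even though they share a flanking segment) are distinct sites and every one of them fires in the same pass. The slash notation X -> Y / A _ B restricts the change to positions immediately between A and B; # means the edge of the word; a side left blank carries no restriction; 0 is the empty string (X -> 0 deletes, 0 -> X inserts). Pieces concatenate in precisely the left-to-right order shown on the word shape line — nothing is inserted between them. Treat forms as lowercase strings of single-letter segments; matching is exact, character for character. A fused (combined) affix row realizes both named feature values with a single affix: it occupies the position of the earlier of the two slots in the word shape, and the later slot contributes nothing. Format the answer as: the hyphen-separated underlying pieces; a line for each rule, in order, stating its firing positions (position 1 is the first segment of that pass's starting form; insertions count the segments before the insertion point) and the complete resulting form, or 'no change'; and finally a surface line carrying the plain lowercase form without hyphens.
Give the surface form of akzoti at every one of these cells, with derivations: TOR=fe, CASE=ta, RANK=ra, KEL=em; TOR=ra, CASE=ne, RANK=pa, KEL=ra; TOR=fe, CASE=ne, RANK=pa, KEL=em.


cell TOR=fe, CASE=ta, RANK=ra, KEL=em:
underlying: tel-akzoti-af-par-b
1. k -> g, s -> z / V _ V: no change
2. 0 -> i / C _ C #: inserts after position(s) 14: telakzotiafparib
surface: telakzotiafparib

cell TOR=ra, CASE=ne, RANK=pa, KEL=ra:
underlying: s-akzoti-kuz-bu-ni
1. k -> g, s -> z / V _ V: fires at position(s) 8: sakzotiguzbuni
2. 0 -> i / C _ C #: no change
surface: sakzotiguzbuni

cell TOR=fe, CASE=ne, RANK=pa, KEL=em:
underlying: s-akzoti-kuz-par-b
1. k -> g, s -> z / V _ V: fires at position(s) 8: sakzotiguzparb
2. 0 -> i / C _ C #: inserts after position(s) 13: sakzotiguzparib
surface: sakzotiguzparib


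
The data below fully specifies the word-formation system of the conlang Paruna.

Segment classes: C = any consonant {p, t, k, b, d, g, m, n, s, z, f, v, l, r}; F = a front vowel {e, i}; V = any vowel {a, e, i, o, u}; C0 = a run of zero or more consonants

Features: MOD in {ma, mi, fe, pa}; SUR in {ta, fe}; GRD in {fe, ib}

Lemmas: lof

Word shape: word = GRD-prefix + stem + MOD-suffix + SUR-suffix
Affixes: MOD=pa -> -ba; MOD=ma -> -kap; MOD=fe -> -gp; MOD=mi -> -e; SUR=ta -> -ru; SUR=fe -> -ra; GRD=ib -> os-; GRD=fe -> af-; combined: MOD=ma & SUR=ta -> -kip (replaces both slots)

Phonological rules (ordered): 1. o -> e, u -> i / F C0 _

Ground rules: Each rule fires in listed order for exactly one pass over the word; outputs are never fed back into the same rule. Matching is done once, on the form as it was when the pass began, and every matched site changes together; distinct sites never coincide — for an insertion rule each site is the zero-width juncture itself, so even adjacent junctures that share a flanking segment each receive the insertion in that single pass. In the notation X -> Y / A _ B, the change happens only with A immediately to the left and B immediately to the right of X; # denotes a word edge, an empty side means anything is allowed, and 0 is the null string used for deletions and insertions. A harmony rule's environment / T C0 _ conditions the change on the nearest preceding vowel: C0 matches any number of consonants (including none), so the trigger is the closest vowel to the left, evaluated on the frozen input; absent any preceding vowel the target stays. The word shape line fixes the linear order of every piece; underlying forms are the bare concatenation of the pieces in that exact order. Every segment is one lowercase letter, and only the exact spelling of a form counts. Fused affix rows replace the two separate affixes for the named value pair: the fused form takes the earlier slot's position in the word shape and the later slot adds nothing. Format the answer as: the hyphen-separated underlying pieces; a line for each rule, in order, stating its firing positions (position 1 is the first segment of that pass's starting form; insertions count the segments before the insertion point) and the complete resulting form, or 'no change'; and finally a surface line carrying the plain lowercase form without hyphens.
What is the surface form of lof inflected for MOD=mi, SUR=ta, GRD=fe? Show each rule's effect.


underlying: af-lof-e-ru
1. o -> e, u -> i / F C0 _: fires at position(s) 8: afloferi
surface: afloferi


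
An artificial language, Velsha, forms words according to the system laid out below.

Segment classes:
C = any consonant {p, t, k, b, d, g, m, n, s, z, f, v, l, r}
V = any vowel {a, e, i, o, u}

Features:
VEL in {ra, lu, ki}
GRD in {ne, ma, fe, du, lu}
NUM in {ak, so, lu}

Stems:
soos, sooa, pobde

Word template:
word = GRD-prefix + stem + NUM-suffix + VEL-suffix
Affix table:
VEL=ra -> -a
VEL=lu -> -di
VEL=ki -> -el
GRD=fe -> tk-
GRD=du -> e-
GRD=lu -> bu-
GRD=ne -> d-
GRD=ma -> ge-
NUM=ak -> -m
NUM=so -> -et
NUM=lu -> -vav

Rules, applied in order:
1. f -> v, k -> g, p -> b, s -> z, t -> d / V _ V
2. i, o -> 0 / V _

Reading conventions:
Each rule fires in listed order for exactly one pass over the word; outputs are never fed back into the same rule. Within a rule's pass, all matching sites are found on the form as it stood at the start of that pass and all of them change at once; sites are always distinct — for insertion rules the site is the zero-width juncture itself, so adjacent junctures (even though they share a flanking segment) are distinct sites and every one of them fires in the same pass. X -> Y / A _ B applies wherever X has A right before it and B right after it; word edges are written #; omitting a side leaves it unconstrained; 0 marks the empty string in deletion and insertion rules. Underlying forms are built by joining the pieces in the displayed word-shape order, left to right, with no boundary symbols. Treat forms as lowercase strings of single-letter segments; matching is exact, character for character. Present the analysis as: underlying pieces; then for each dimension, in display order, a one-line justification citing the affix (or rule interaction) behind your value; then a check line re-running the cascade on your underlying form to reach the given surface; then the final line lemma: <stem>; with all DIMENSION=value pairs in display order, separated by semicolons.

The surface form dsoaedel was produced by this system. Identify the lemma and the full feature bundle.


underlying: d-sooa-et-el
VEL=ki - signalled by the affix -el
GRD=ne - signalled by the affix d-
NUM=so - signalled by the affix -et
check: dsooaetel -> dsooaedel -> dsoaedel
lemma: sooa; VEL=ki; GRD=ne; NUM=so


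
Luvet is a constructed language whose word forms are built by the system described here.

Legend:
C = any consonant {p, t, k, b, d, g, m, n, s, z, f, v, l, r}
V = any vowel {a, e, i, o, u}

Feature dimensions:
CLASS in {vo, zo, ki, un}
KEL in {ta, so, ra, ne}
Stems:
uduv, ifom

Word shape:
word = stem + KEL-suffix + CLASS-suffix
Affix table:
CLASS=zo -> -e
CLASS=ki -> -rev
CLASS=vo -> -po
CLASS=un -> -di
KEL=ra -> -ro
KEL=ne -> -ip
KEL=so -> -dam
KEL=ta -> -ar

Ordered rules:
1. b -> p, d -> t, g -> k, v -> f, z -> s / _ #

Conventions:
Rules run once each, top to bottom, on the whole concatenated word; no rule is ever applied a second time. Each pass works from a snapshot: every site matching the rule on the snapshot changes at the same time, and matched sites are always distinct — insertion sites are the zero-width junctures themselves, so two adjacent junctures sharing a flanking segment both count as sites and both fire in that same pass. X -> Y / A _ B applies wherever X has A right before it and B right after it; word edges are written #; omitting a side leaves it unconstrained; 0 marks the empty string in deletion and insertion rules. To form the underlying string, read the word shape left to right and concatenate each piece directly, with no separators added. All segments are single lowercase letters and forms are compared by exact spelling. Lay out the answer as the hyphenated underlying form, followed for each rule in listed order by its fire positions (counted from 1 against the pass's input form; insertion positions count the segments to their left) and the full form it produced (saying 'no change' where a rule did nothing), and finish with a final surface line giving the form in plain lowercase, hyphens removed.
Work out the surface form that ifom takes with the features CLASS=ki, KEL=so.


underlying: ifom-dam-rev
1. b -> p, d -> t, g -> k, v -> f, z -> s / _ #: fires at position(s) 10: ifomdamref
surface: ifomdamref
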